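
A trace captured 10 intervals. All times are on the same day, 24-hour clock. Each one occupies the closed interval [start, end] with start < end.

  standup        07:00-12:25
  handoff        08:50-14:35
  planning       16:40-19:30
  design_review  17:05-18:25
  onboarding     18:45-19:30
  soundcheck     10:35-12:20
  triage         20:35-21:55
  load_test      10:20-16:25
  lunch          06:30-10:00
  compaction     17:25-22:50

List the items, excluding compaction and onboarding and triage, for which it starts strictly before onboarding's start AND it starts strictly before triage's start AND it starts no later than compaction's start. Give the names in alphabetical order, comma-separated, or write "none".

Conditions: its start is strictly before onboarding's start (X.start < 18:45) AND its start is strictly before triage's start (X.start < 20:35) AND its start is no later than compaction's start (X.start <= 17:25).
design_review: start 17:05 < 18:45? ✓; start 17:05 < 20:35? ✓; start 17:05 <= 17:25? ✓ → yes.
handoff: start 08:50 < 18:45? ✓; start 08:50 < 20:35? ✓; start 08:50 <= 17:25? ✓ → yes.
load_test: start 10:20 < 18:45? ✓; start 10:20 < 20:35? ✓; start 10:20 <= 17:25? ✓ → yes.
lunch: start 06:30 < 18:45? ✓; start 06:30 < 20:35? ✓; start 06:30 <= 17:25? ✓ → yes.
planning: start 16:40 < 18:45? ✓; start 16:40 < 20:35? ✓; start 16:40 <= 17:25? ✓ → yes.
soundcheck: start 10:35 < 18:45? ✓; start 10:35 < 20:35? ✓; start 10:35 <= 17:25? ✓ → yes.
standup: start 07:00 < 18:45? ✓; start 07:00 < 20:35? ✓; start 07:00 <= 17:25? ✓ → yes.
Result: design_review, handoff, load_test, lunch, planning, soundcheck, standup.

design_review, handoff, load_test, lunch, planning, soundcheck, standup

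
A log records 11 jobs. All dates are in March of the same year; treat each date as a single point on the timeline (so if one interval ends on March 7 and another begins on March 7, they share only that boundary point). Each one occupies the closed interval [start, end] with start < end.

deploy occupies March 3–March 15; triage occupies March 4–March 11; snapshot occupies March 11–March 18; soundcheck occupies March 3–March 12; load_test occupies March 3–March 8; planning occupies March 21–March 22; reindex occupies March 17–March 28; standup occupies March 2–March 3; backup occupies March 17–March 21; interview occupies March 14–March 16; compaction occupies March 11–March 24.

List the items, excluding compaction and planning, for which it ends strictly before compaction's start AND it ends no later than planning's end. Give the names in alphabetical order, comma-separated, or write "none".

Conditions: its end is strictly before compaction's start (X.end < March 11) AND its end is no later than planning's end (X.end <= March 22).
backup: end March 21 < March 11? ✗; end March 21 <= March 22? ✓ → no.
deploy: end March 15 < March 11? ✗; end March 15 <= March 22? ✓ → no.
interview: end March 16 < March 11? ✗; end March 16 <= March 22? ✓ → no.
load_test: end March 8 < March 11? ✓; end March 8 <= March 22? ✓ → yes.
reindex: end March 28 < March 11? ✗; end March 28 <= March 22? ✗ → no.
snapshot: end March 18 < March 11? ✗; end March 18 <= March 22? ✓ → no.
soundcheck: end March 12 < March 11? ✗; end March 12 <= March 22? ✓ → no.
standup: end March 3 < March 11? ✓; end March 3 <= March 22? ✓ → yes.
triage: end March 11 < March 11? ✗; end March 11 <= March 22? ✓ → no.
Result: load_test, standup.

load_test, standup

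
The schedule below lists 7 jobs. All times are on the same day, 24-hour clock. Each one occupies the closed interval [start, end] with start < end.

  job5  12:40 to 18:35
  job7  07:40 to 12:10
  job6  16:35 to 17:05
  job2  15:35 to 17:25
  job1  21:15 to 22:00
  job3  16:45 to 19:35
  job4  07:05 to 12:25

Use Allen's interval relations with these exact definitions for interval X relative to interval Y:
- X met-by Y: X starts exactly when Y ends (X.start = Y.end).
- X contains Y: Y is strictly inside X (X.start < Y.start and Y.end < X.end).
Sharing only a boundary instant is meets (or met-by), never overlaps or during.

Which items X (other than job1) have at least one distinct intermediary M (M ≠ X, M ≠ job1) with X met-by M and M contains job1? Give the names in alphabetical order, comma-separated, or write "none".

none

Target job1 = [21:15, 22:00].
Intermediaries M with M contains job1: none.
Union: none.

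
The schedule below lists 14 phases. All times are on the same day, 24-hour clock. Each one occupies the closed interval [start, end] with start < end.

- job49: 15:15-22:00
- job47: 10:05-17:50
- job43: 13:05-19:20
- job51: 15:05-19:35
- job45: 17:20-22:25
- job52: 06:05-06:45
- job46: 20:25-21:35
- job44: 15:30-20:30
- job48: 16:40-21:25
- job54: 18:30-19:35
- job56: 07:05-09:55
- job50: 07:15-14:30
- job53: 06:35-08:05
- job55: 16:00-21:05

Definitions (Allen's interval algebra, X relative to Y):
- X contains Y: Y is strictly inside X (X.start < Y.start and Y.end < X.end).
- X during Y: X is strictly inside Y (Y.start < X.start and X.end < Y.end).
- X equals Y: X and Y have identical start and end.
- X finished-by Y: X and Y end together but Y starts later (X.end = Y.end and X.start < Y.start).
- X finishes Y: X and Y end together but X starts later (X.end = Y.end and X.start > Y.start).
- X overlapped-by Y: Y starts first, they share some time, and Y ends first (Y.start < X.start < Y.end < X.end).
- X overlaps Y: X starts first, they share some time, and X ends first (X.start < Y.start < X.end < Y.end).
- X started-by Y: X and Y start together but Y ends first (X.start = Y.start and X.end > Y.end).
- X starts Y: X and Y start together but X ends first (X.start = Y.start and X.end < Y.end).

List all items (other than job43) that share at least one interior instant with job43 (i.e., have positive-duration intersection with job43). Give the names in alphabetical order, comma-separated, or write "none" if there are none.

job44, job45, job47, job48, job49, job50, job51, job54, job55

Target job43 = [13:05, 19:20].
job44 [15:30, 20:30] → overlapped-by → yes.
job45 [17:20, 22:25] → overlapped-by → yes.
job46 [20:25, 21:35] → after → no.
job47 [10:05, 17:50] → overlaps → yes.
job48 [16:40, 21:25] → overlapped-by → yes.
job49 [15:15, 22:00] → overlapped-by → yes.
job50 [07:15, 14:30] → overlaps → yes.
job51 [15:05, 19:35] → overlapped-by → yes.
job52 [06:05, 06:45] → before → no.
job53 [06:35, 08:05] → before → no.
job54 [18:30, 19:35] → overlapped-by → yes.
job55 [16:00, 21:05] → overlapped-by → yes.
job56 [07:05, 09:55] → before → no.
Result: job44, job45, job47, job48, job49, job50, job51, job54, job55.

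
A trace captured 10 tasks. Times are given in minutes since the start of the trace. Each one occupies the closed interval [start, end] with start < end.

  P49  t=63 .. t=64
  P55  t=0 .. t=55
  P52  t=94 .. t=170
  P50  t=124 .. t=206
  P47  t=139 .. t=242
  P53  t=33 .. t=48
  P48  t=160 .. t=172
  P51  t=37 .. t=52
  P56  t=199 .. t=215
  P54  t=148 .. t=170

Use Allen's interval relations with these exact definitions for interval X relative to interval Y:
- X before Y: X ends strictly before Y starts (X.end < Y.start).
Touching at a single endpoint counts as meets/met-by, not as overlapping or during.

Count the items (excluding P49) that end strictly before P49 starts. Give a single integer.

3

Target P49 = [t=63, t=64].
P47 [t=139, t=242] → after → no.
P48 [t=160, t=172] → after → no.
P50 [t=124, t=206] → after → no.
P51 [t=37, t=52] → before → counts.
P52 [t=94, t=170] → after → no.
P53 [t=33, t=48] → before → counts.
P54 [t=148, t=170] → after → no.
P55 [t=0, t=55] → before → counts.
P56 [t=199, t=215] → after → no.
Total: 3.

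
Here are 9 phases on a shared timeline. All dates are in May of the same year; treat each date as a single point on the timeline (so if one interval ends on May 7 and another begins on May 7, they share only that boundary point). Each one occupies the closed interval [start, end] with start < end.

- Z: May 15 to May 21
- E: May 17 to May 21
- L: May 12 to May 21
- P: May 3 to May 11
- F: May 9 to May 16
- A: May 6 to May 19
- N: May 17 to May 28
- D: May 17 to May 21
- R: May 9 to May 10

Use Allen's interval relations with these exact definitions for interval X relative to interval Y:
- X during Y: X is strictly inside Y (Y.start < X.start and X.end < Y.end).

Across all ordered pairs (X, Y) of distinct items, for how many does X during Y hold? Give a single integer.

Checking all 72 ordered pairs for relation 'during'; matching pairs in alphabetical order:
(F, A): F during A ✓
(R, A): R during A ✓
(R, P): R during P ✓
Count: 3.

3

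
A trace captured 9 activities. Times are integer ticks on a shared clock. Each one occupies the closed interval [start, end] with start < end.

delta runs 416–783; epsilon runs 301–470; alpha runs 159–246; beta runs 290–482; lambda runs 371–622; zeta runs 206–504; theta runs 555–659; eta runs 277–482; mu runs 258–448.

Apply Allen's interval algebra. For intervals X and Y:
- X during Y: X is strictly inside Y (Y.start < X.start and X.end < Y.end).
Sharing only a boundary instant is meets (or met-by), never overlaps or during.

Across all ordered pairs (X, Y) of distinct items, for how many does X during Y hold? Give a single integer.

Checking all 72 ordered pairs for relation 'during'; matching pairs in alphabetical order:
(beta, zeta): beta during zeta ✓
(epsilon, beta): epsilon during beta ✓
(epsilon, eta): epsilon during eta ✓
(epsilon, zeta): epsilon during zeta ✓
(eta, zeta): eta during zeta ✓
(mu, zeta): mu during zeta ✓
(theta, delta): theta during delta ✓
Count: 7.

7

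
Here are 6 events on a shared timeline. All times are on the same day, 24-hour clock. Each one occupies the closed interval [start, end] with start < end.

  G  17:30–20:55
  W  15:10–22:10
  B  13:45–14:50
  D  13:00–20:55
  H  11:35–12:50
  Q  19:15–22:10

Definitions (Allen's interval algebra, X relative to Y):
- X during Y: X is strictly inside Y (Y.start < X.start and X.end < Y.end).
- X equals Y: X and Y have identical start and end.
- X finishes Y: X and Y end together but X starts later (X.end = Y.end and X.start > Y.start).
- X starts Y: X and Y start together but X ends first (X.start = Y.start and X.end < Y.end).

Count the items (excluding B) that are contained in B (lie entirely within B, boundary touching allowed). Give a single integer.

Target B = [13:45, 14:50].
D [13:00, 20:55] → contains → no.
G [17:30, 20:55] → after → no.
H [11:35, 12:50] → before → no.
Q [19:15, 22:10] → after → no.
W [15:10, 22:10] → after → no.
Total: 0.

0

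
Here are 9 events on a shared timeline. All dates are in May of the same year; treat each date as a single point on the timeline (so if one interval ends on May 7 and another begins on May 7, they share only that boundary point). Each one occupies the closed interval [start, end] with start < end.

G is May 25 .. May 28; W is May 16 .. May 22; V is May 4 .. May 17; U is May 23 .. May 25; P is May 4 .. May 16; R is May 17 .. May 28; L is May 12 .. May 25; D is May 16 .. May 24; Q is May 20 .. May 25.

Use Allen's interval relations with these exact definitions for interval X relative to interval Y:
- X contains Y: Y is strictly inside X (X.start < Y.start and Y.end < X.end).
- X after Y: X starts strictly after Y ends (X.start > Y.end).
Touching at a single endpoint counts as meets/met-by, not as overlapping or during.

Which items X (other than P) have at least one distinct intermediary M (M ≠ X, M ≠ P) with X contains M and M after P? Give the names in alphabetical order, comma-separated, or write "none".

Target P = [May 4, May 16].
Intermediaries M with M after P: G, Q, R, U.
Via G — items with X contains G: none.
Via Q — items with X contains Q: R.
Via R — items with X contains R: none.
Via U — items with X contains U: R.
Union: R.

R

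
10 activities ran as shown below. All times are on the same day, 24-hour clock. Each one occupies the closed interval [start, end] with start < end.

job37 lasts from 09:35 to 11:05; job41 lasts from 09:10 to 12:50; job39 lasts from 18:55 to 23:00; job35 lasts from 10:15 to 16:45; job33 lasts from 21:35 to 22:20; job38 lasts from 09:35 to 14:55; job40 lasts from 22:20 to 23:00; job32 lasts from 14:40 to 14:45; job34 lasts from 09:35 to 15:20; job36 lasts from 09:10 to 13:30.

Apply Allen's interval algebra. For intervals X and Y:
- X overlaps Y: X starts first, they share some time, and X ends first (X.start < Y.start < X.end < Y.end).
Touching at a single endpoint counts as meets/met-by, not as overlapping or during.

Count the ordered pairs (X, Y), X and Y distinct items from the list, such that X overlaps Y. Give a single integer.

9

Checking all 90 ordered pairs for relation 'overlaps'; matching pairs in alphabetical order:
(job34, job35): job34 overlaps job35 ✓
(job36, job34): job36 overlaps job34 ✓
(job36, job35): job36 overlaps job35 ✓
(job36, job38): job36 overlaps job38 ✓
(job37, job35): job37 overlaps job35 ✓
(job38, job35): job38 overlaps job35 ✓
(job41, job34): job41 overlaps job34 ✓
(job41, job35): job41 overlaps job35 ✓
(job41, job38): job41 overlaps job38 ✓
Count: 9.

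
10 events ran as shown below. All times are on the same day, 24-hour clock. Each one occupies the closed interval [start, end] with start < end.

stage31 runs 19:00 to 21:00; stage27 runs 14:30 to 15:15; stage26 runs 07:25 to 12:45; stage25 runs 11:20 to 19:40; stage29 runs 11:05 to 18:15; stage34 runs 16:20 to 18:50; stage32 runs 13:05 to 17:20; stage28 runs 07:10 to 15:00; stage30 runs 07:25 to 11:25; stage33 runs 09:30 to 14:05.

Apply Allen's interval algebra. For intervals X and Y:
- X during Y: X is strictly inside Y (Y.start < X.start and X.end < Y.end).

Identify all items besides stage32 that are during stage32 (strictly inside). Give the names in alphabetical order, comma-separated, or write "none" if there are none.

Target stage32 = [13:05, 17:20].
stage25 [11:20, 19:40] → contains → no.
stage26 [07:25, 12:45] → before → no.
stage27 [14:30, 15:15] → during → yes.
stage28 [07:10, 15:00] → overlaps → no.
stage29 [11:05, 18:15] → contains → no.
stage30 [07:25, 11:25] → before → no.
stage31 [19:00, 21:00] → after → no.
stage33 [09:30, 14:05] → overlaps → no.
stage34 [16:20, 18:50] → overlapped-by → no.
Result: stage27.

stage27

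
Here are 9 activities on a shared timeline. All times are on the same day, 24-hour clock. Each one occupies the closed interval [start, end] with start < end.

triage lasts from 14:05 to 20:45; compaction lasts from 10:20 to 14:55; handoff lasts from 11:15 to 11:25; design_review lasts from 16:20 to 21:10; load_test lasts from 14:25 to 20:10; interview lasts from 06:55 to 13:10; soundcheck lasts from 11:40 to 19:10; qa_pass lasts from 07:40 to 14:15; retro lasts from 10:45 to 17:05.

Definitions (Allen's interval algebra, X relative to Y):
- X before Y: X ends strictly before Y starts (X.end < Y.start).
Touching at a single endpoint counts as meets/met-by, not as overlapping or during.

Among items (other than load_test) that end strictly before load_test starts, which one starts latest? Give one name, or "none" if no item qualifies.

Target load_test = [14:25, 20:10].
compaction [10:20, 14:55] → overlaps → excluded.
design_review [16:20, 21:10] → overlapped-by → excluded.
handoff [11:15, 11:25] → before → candidate.
interview [06:55, 13:10] → before → candidate.
qa_pass [07:40, 14:15] → before → candidate.
retro [10:45, 17:05] → overlaps → excluded.
soundcheck [11:40, 19:10] → overlaps → excluded.
triage [14:05, 20:45] → contains → excluded.
Among candidates, latest start is 11:15 → handoff.

handoff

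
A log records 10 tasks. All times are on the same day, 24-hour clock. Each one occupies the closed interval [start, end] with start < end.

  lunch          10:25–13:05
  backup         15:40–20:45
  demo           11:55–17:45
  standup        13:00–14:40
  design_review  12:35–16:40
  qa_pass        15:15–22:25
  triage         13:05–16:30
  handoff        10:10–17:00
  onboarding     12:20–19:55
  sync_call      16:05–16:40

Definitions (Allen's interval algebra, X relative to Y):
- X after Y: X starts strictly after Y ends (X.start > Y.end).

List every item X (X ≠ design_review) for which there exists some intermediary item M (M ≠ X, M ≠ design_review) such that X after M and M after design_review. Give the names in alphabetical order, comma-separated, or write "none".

Target design_review = [12:35, 16:40].
Intermediaries M with M after design_review: none.
Union: none.

none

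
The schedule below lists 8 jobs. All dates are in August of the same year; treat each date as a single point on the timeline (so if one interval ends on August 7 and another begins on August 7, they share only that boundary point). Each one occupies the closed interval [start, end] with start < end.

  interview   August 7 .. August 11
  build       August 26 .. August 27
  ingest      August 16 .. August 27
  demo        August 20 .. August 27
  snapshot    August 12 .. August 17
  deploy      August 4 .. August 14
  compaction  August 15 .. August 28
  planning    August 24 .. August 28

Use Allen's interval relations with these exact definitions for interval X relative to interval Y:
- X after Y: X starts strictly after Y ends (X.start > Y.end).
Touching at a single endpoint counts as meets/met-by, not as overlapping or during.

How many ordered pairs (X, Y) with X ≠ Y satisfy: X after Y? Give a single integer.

Checking all 56 ordered pairs for relation 'after'; matching pairs in alphabetical order:
(build, deploy): build after deploy ✓
(build, interview): build after interview ✓
(build, snapshot): build after snapshot ✓
(compaction, deploy): compaction after deploy ✓
(compaction, interview): compaction after interview ✓
(demo, deploy): demo after deploy ✓
(demo, interview): demo after interview ✓
(demo, snapshot): demo after snapshot ✓
(ingest, deploy): ingest after deploy ✓
(ingest, interview): ingest after interview ✓
(planning, deploy): planning after deploy ✓
(planning, interview): planning after interview ✓
(planning, snapshot): planning after snapshot ✓
(snapshot, interview): snapshot after interview ✓
Count: 14.

14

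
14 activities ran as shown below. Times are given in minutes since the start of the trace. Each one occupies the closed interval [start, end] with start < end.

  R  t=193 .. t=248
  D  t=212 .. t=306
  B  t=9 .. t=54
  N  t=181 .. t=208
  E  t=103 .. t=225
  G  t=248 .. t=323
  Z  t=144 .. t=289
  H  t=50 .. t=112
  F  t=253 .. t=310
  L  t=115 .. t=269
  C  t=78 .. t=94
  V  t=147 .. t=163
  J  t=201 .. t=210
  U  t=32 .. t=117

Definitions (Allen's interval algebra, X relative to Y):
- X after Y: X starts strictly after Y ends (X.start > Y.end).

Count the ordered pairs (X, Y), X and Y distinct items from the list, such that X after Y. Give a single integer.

53

Checking all 182 ordered pairs for relation 'after'; matching pairs in alphabetical order:
(C, B): C after B ✓
(D, B): D after B ✓
(D, C): D after C ✓
(D, H): D after H ✓
(D, J): D after J ✓
(D, N): D after N ✓
(D, U): D after U ✓
(D, V): D after V ✓
(E, B): E after B ✓
(E, C): E after C ✓
(F, B): F after B ✓
(F, C): F after C ✓
(F, E): F after E ✓
(F, H): F after H ✓
(F, J): F after J ✓
(F, N): F after N ✓
(F, R): F after R ✓
(F, U): F after U ✓
(F, V): F after V ✓
(G, B): G after B ✓
(G, C): G after C ✓
(G, E): G after E ✓
(G, H): G after H ✓
(G, J): G after J ✓
... plus 29 further pairs not listed.
Count: 53.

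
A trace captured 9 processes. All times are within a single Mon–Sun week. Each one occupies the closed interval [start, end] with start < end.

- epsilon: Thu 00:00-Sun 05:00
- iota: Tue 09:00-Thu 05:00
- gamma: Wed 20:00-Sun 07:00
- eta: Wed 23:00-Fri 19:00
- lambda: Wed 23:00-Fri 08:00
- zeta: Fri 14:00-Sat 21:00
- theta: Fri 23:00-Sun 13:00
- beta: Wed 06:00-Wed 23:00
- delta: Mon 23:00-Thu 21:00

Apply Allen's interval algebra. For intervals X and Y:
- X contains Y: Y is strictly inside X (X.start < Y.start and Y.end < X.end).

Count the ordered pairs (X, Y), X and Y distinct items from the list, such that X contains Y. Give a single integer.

Checking all 72 ordered pairs for relation 'contains'; matching pairs in alphabetical order:
(delta, beta): delta contains beta ✓
(delta, iota): delta contains iota ✓
(epsilon, zeta): epsilon contains zeta ✓
(gamma, epsilon): gamma contains epsilon ✓
(gamma, eta): gamma contains eta ✓
(gamma, lambda): gamma contains lambda ✓
(gamma, zeta): gamma contains zeta ✓
(iota, beta): iota contains beta ✓
Count: 8.

8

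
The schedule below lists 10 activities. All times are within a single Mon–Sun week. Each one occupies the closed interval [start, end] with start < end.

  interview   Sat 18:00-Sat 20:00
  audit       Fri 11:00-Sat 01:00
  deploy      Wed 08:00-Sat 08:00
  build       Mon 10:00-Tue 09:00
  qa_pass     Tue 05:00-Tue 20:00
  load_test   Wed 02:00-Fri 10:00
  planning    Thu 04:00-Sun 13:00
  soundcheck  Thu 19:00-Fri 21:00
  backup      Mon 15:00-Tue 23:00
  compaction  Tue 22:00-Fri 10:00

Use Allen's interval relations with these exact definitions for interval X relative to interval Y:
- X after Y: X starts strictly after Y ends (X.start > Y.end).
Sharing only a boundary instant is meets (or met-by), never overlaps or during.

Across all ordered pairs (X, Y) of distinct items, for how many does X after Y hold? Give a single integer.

27

Checking all 90 ordered pairs for relation 'after'; matching pairs in alphabetical order:
(audit, backup): audit after backup ✓
(audit, build): audit after build ✓
(audit, compaction): audit after compaction ✓
(audit, load_test): audit after load_test ✓
(audit, qa_pass): audit after qa_pass ✓
(compaction, build): compaction after build ✓
(compaction, qa_pass): compaction after qa_pass ✓
(deploy, backup): deploy after backup ✓
(deploy, build): deploy after build ✓
(deploy, qa_pass): deploy after qa_pass ✓
(interview, audit): interview after audit ✓
(interview, backup): interview after backup ✓
(interview, build): interview after build ✓
(interview, compaction): interview after compaction ✓
(interview, deploy): interview after deploy ✓
(interview, load_test): interview after load_test ✓
(interview, qa_pass): interview after qa_pass ✓
(interview, soundcheck): interview after soundcheck ✓
(load_test, backup): load_test after backup ✓
(load_test, build): load_test after build ✓
(load_test, qa_pass): load_test after qa_pass ✓
(planning, backup): planning after backup ✓
(planning, build): planning after build ✓
(planning, qa_pass): planning after qa_pass ✓
... plus 3 further pairs not listed.
Count: 27.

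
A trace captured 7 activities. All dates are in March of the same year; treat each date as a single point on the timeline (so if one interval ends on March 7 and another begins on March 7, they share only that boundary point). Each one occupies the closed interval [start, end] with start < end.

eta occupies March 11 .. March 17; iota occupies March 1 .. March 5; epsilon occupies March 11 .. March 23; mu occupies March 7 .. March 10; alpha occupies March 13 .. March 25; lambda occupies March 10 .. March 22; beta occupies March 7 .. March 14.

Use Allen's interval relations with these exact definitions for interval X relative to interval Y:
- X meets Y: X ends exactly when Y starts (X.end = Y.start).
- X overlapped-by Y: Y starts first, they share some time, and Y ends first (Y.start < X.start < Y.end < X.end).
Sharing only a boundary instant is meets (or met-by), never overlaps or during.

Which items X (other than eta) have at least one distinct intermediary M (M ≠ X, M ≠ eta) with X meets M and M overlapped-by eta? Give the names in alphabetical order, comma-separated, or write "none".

none

Target eta = [March 11, March 17].
Intermediaries M with M overlapped-by eta: alpha.
Via alpha — items with X meets alpha: none.
Union: none.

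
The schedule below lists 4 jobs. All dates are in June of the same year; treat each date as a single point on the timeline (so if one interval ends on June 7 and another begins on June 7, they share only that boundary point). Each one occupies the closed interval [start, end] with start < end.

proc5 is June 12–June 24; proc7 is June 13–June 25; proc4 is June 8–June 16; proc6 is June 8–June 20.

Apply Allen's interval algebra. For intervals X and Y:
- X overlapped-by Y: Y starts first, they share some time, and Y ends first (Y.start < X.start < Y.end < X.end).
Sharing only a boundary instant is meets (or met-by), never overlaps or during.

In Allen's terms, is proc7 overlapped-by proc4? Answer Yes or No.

Yes

proc7 = [June 13, June 25], proc4 = [June 8, June 16].
Actual relation of proc7 to proc4: overlapped-by.
Asked whether 'overlapped-by' holds → Yes.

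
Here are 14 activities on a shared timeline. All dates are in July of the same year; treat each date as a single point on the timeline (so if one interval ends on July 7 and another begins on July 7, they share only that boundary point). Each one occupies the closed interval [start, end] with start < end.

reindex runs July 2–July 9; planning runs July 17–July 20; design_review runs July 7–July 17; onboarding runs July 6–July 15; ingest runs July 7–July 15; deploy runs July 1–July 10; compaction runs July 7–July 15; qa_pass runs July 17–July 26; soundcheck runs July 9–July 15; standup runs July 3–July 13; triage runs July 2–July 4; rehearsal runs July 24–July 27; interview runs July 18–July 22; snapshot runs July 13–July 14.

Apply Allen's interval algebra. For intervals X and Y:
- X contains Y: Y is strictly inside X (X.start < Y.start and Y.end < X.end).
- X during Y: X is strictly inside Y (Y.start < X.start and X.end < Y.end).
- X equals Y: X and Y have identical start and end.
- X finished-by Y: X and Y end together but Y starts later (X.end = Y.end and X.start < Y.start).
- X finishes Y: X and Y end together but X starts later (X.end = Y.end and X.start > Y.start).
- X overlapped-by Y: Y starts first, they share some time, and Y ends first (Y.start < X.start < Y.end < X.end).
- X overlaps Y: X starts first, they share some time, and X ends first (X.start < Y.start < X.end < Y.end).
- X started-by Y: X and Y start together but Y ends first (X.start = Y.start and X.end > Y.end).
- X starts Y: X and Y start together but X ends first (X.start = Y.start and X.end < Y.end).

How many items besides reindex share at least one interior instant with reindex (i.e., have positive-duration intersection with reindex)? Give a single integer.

7

Target reindex = [July 2, July 9].
compaction [July 7, July 15] → overlapped-by → counts.
deploy [July 1, July 10] → contains → counts.
design_review [July 7, July 17] → overlapped-by → counts.
ingest [July 7, July 15] → overlapped-by → counts.
interview [July 18, July 22] → after → no.
onboarding [July 6, July 15] → overlapped-by → counts.
planning [July 17, July 20] → after → no.
qa_pass [July 17, July 26] → after → no.
rehearsal [July 24, July 27] → after → no.
snapshot [July 13, July 14] → after → no.
soundcheck [July 9, July 15] → met-by → no.
standup [July 3, July 13] → overlapped-by → counts.
triage [July 2, July 4] → starts → counts.
Total: 7.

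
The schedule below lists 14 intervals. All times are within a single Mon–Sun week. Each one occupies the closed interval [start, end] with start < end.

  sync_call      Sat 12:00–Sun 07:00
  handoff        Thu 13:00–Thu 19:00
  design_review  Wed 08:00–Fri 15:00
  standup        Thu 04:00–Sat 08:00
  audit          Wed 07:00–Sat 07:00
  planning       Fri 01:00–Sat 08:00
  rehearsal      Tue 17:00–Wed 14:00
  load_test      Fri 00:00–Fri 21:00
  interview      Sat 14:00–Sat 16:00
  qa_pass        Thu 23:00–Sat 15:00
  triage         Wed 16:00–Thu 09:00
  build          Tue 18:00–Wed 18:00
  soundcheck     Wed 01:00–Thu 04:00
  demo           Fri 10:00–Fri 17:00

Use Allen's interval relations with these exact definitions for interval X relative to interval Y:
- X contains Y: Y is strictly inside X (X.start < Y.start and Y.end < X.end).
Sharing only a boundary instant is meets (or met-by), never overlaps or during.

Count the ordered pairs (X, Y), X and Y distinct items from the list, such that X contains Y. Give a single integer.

Checking all 182 ordered pairs for relation 'contains'; matching pairs in alphabetical order:
(audit, demo): audit contains demo ✓
(audit, design_review): audit contains design_review ✓
(audit, handoff): audit contains handoff ✓
(audit, load_test): audit contains load_test ✓
(audit, triage): audit contains triage ✓
(design_review, handoff): design_review contains handoff ✓
(design_review, triage): design_review contains triage ✓
(load_test, demo): load_test contains demo ✓
(planning, demo): planning contains demo ✓
(qa_pass, demo): qa_pass contains demo ✓
(qa_pass, load_test): qa_pass contains load_test ✓
(qa_pass, planning): qa_pass contains planning ✓
(standup, demo): standup contains demo ✓
(standup, handoff): standup contains handoff ✓
(standup, load_test): standup contains load_test ✓
(sync_call, interview): sync_call contains interview ✓
Count: 16.

16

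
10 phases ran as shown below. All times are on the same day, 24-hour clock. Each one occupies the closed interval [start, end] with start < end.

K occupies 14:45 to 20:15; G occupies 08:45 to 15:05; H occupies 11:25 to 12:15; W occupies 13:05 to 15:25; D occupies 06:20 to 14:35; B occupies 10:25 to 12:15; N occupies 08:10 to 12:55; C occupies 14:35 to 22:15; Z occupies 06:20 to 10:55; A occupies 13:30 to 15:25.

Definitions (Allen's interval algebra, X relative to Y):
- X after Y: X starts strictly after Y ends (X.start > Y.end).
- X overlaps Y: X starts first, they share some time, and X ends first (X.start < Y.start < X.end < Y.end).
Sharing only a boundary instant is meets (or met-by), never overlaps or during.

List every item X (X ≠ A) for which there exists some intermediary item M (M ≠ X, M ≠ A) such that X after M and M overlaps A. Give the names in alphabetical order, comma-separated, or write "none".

Target A = [13:30, 15:25].
Intermediaries M with M overlaps A: D, G.
Via D — items with X after D: K.
Via G — items with X after G: none.
Union: K.

K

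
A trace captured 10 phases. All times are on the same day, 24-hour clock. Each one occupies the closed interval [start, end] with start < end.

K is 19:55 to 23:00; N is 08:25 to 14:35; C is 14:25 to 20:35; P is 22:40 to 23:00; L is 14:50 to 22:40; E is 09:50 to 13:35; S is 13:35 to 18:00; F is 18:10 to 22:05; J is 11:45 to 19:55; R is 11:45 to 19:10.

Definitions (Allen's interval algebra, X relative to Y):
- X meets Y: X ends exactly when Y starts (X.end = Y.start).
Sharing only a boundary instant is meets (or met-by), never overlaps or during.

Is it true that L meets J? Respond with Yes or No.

No

L = [14:50, 22:40], J = [11:45, 19:55].
Actual relation of L to J: overlapped-by.
Asked whether 'meets' holds → No.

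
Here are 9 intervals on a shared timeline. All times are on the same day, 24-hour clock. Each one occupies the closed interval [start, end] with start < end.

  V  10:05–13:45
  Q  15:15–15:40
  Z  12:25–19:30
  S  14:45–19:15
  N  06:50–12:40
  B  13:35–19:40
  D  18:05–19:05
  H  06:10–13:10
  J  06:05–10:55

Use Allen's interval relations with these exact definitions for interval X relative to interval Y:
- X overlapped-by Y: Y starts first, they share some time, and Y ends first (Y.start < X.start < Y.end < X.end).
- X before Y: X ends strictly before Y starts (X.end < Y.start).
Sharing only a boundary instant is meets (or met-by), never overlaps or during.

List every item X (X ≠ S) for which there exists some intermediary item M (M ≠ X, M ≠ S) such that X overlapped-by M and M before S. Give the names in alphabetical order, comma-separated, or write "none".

Target S = [14:45, 19:15].
Intermediaries M with M before S: H, J, N, V.
Via H — items with X overlapped-by H: V, Z.
Via J — items with X overlapped-by J: H, N, V.
Via N — items with X overlapped-by N: V, Z.
Via V — items with X overlapped-by V: B, Z.
Union: B, H, N, V, Z.

B, H, N, V, Z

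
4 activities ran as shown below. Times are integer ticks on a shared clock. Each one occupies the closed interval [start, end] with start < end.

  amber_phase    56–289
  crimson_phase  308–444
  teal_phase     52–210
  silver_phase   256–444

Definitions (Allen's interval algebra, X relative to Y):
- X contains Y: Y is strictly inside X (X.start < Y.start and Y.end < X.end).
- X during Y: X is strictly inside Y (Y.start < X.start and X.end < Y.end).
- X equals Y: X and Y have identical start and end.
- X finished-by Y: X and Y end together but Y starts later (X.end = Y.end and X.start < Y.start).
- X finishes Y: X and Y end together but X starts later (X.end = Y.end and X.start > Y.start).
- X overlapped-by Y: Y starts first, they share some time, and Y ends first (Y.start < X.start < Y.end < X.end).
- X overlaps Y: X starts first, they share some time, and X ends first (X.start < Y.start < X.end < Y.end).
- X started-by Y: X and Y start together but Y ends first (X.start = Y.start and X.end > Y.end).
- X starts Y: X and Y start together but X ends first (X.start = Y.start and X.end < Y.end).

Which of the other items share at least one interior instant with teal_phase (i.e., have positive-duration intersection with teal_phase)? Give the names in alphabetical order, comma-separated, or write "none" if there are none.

Target teal_phase = [52, 210].
amber_phase [56, 289] → overlapped-by → yes.
crimson_phase [308, 444] → after → no.
silver_phase [256, 444] → after → no.
Result: amber_phase.

amber_phase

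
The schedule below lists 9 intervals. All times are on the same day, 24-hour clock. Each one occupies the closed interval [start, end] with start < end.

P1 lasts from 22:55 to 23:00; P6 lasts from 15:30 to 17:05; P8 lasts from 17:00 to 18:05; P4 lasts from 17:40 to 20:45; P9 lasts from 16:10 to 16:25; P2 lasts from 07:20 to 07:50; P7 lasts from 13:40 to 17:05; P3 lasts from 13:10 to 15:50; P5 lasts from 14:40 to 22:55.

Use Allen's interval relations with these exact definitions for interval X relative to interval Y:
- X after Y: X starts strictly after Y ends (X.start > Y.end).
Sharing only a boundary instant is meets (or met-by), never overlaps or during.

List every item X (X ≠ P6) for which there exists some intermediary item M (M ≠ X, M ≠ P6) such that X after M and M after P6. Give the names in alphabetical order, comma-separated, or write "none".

Target P6 = [15:30, 17:05].
Intermediaries M with M after P6: P1, P4.
Via P1 — items with X after P1: none.
Via P4 — items with X after P4: P1.
Union: P1.

P1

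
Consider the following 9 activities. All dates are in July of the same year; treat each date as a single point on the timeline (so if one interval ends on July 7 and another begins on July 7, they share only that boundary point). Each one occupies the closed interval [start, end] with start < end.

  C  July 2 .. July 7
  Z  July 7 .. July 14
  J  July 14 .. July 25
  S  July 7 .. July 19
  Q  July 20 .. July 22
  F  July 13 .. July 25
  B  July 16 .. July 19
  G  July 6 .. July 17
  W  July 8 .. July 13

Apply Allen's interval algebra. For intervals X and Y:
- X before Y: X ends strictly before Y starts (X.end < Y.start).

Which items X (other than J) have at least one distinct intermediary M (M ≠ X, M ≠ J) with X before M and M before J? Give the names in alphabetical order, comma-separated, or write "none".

C

Target J = [July 14, July 25].
Intermediaries M with M before J: C, W.
Via C — items with X before C: none.
Via W — items with X before W: C.
Union: C.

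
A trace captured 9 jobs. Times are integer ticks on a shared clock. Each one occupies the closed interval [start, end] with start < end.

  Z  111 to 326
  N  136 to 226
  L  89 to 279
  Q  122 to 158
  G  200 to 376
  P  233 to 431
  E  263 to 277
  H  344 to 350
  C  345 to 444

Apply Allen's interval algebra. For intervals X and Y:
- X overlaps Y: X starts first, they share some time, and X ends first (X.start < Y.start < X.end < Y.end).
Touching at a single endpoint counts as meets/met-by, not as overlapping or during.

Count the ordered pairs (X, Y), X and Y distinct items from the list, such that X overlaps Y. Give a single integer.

11

Checking all 72 ordered pairs for relation 'overlaps'; matching pairs in alphabetical order:
(G, C): G overlaps C ✓
(G, P): G overlaps P ✓
(H, C): H overlaps C ✓
(L, G): L overlaps G ✓
(L, P): L overlaps P ✓
(L, Z): L overlaps Z ✓
(N, G): N overlaps G ✓
(P, C): P overlaps C ✓
(Q, N): Q overlaps N ✓
(Z, G): Z overlaps G ✓
(Z, P): Z overlaps P ✓
Count: 11.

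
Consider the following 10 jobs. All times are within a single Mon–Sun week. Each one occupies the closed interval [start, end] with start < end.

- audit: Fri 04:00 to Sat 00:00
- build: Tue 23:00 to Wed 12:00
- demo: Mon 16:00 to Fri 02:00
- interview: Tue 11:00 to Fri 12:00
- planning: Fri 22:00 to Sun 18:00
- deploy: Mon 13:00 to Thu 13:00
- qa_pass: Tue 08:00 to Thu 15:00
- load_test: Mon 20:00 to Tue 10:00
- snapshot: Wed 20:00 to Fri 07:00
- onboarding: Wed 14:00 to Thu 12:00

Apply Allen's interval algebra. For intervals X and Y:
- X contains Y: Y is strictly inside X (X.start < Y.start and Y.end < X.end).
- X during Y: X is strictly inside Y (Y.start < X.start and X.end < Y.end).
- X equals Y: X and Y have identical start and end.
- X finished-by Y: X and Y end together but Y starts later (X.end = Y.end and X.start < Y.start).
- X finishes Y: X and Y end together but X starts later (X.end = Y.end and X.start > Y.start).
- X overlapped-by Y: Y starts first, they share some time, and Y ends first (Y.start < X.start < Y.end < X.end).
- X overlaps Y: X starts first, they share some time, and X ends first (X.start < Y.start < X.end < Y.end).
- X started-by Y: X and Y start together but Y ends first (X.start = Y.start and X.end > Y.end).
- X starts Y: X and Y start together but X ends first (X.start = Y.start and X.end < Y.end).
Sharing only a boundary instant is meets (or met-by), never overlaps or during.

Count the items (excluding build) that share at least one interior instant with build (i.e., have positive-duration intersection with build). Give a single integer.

Target build = [Tue 23:00, Wed 12:00].
audit [Fri 04:00, Sat 00:00] → after → no.
demo [Mon 16:00, Fri 02:00] → contains → counts.
deploy [Mon 13:00, Thu 13:00] → contains → counts.
interview [Tue 11:00, Fri 12:00] → contains → counts.
load_test [Mon 20:00, Tue 10:00] → before → no.
onboarding [Wed 14:00, Thu 12:00] → after → no.
planning [Fri 22:00, Sun 18:00] → after → no.
qa_pass [Tue 08:00, Thu 15:00] → contains → counts.
snapshot [Wed 20:00, Fri 07:00] → after → no.
Total: 4.

4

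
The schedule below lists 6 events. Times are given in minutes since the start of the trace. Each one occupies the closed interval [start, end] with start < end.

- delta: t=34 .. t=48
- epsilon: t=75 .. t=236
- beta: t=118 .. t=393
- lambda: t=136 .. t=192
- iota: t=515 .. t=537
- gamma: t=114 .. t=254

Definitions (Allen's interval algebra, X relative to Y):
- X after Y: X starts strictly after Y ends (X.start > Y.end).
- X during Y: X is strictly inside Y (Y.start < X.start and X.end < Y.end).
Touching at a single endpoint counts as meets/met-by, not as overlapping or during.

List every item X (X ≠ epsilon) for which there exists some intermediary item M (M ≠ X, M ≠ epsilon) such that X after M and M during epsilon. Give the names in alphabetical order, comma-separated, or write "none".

Target epsilon = [t=75, t=236].
Intermediaries M with M during epsilon: lambda.
Via lambda — items with X after lambda: iota.
Union: iota.

iota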